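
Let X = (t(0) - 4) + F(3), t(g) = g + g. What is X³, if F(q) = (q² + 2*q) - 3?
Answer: 512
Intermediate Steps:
F(q) = -3 + q² + 2*q
t(g) = 2*g
X = 8 (X = (2*0 - 4) + (-3 + 3² + 2*3) = (0 - 4) + (-3 + 9 + 6) = -4 + 12 = 8)
X³ = 8³ = 512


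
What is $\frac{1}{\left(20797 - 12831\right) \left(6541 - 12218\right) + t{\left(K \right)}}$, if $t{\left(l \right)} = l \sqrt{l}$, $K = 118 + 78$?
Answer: $- \frac{1}{45220238} \approx -2.2114 \cdot 10^{-8}$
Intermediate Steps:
$K = 196$
$t{\left(l \right)} = l^{\frac{3}{2}}$
$\frac{1}{\left(20797 - 12831\right) \left(6541 - 12218\right) + t{\left(K \right)}} = \frac{1}{\left(20797 - 12831\right) \left(6541 - 12218\right) + 196^{\frac{3}{2}}} = \frac{1}{7966 \left(-5677\right) + 2744} = \frac{1}{-45222982 + 2744} = \frac{1}{-45220238} = - \frac{1}{45220238}$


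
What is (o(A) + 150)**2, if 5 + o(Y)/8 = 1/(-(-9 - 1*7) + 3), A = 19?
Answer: 4401604/361 ≈ 12193.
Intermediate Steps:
o(Y) = -752/19 (o(Y) = -40 + 8/(-(-9 - 1*7) + 3) = -40 + 8/(-(-9 - 7) + 3) = -40 + 8/(-1*(-16) + 3) = -40 + 8/(16 + 3) = -40 + 8/19 = -752/19)
(o(A) + 150)**2 = (-752/19 + 150)**2 = (2098/19)**2 = 4401604/361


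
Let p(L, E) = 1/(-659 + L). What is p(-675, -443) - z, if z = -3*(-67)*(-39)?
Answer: 10457225/1334 ≈ 7839.0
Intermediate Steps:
z = -7839 (z = 201*(-39) = -7839)
p(-675, -443) - z = 1/(-659 - 675) - 1*(-7839) = 1/(-1334) + 7839 = -1/1334 + 7839 = 10457225/1334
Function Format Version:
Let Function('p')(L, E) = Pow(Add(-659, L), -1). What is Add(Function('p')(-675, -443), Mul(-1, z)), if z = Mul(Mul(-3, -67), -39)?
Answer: Rational(10457225, 1334) ≈ 7839.0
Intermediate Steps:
z = -7839 (z = Mul(201, -39) = -7839)
Add(Function('p')(-675, -443), Mul(-1, z)) = Add(Pow(Add(-659, -675), -1), Mul(-1, -7839)) = Add(Pow(-1334, -1), 7839) = Add(Rational(-1, 1334), 7839) = Rational(10457225, 1334)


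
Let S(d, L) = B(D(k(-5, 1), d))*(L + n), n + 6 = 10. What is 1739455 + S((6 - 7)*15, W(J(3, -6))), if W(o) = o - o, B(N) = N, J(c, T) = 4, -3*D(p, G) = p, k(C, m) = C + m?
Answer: 5218381/3 ≈ 1.7395e+6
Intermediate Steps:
n = 4 (n = -6 + 10 = 4)
D(p, G) = -p/3
W(o) = 0
S(d, L) = 16/3 + 4*L/3 (S(d, L) = (-(-5 + 1)/3)*(L + 4) = (-⅓*(-4))*(4 + L) = 4*(4 + L)/3 = 16/3 + 4*L/3)
1739455 + S((6 - 7)*15, W(J(3, -6))) = 1739455 + (16/3 + (4/3)*0) = 1739455 + (16/3 + 0) = 1739455 + 16/3 = 5218381/3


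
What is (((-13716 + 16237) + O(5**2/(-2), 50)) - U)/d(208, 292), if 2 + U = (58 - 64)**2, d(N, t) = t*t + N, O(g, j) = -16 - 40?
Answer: 2431/85472 ≈ 0.028442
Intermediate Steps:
O(g, j) = -56
d(N, t) = N + t**2 (d(N, t) = t**2 + N = N + t**2)
U = 34 (U = -2 + (58 - 64)**2 = -2 + (-6)**2 = -2 + 36 = 34)
(((-13716 + 16237) + O(5**2/(-2), 50)) - U)/d(208, 292) = (((-13716 + 16237) - 56) - 1*34)/(208 + 292**2) = ((2521 - 56) - 34)/(208 + 85264) = (2465 - 34)/85472 = 2431*(1/85472) = 2431/85472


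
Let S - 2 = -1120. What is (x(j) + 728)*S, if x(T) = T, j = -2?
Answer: -811668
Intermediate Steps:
S = -1118 (S = 2 - 1120 = -1118)
(x(j) + 728)*S = (-2 + 728)*(-1118) = 726*(-1118) = -811668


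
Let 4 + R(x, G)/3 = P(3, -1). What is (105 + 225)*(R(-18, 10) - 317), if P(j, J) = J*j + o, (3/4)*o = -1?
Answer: -112860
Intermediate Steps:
o = -4/3 (o = (4/3)*(-1) = -4/3 ≈ -1.3333)
P(j, J) = -4/3 + J*j (P(j, J) = J*j - 4/3 = -4/3 + J*j)
R(x, G) = -25 (R(x, G) = -12 + 3*(-4/3 - 1*3) = -12 + 3*(-4/3 - 3) = -12 + 3*(-13/3) = -12 - 13 = -25)
(105 + 225)*(R(-18, 10) - 317) = (105 + 225)*(-25 - 317) = 330*(-342) = -112860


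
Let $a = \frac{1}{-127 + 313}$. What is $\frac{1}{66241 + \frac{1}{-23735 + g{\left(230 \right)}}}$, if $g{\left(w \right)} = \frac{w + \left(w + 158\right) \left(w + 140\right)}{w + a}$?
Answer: $\frac{988662095}{65489965792114} \approx 1.5096 \cdot 10^{-5}$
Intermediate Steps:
$a = \frac{1}{186} \approx 0.0053763$
$g{\left(w \right)} = \frac{w + \left(140 + w\right) \left(158 + w\right)}{\frac{1}{186} + w}$ ($g{\left(w \right)} = \frac{w + \left(w + 158\right) \left(w + 140\right)}{w + \frac{1}{186}} = \frac{w + \left(158 + w\right) \left(140 + w\right)}{\frac{1}{186} + w} = \frac{w + \left(140 + w\right) \left(158 + w\right)}{\frac{1}{186} + w}$)
$\frac{1}{66241 + \frac{1}{-23735 + g{\left(230 \right)}}} = \frac{1}{66241 + \frac{1}{-23735 + \frac{186 \left(22120 + 230^{2} + 299 \cdot 230\right)}{1 + 186 \cdot 230}}} = \frac{1}{66241 + \frac{1}{-23735 + \frac{186 \left(22120 + 52900 + 68770\right)}{1 + 42780}}} = \frac{1}{66241 + \frac{1}{-23735 + 186 \cdot \frac{1}{42781} \cdot 143790}} = \frac{1}{66241 + \frac{1}{-23735 + \frac{26744940}{42781}}} = \frac{1}{66241 + \frac{1}{- \frac{988662095}{42781}}} = \frac{1}{66241 - \frac{42781}{988662095}} = \frac{1}{\frac{65489965792114}{988662095}} = \frac{988662095}{65489965792114}$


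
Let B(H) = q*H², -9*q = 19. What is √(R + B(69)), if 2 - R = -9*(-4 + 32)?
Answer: I*√9797 ≈ 98.98*I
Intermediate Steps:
q = -19/9 (q = -⅑*19 = -19/9 ≈ -2.1111)
B(H) = -19*H²/9
R = 254 (R = 2 - (-9)*(-4 + 32) = 2 - (-9)*28 = 2 - 1*(-252) = 2 + 252 = 254)
√(R + B(69)) = √(254 - 19/9*69²) = √(254 - 19/9*4761) = √(254 - 10051) = √(-9797) = I*√9797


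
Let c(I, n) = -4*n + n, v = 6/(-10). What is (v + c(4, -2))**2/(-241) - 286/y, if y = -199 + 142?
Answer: 1681597/343425 ≈ 4.8965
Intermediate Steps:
v = -3/5 (v = 6*(-1/10) = -3/5 ≈ -0.60000)
c(I, n) = -3*n
y = -57
(v + c(4, -2))**2/(-241) - 286/y = (-3/5 - 3*(-2))**2/(-241) - 286/(-57) = (-3/5 + 6)**2*(-1/241) - 286*(-1/57) = (27/5)**2*(-1/241) + 286/57 = (729/25)*(-1/241) + 286/57 = -729/6025 + 286/57 = 1681597/343425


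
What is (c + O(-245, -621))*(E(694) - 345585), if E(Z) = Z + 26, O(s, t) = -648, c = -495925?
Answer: 171250647645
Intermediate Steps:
E(Z) = 26 + Z
(c + O(-245, -621))*(E(694) - 345585) = (-495925 - 648)*((26 + 694) - 345585) = -496573*(720 - 345585) = -496573*(-344865) = 171250647645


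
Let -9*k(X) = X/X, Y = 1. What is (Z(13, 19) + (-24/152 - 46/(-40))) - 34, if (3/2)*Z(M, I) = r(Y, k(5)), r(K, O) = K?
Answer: -36869/1140 ≈ -32.341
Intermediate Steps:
k(X) = -⅑ (k(X) = -X/(9*X) = -⅑*1 = -⅑)
Z(M, I) = ⅔ (Z(M, I) = (⅔)*1 = ⅔)
(Z(13, 19) + (-24/152 - 46/(-40))) - 34 = (⅔ + (-24/152 - 46/(-40))) - 34 = (⅔ + (-24*1/152 - 46*(-1/40))) - 34 = (⅔ + (-3/19 + 23/20)) - 34 = (⅔ + 377/380) - 34 = 1891/1140 - 34 = -36869/1140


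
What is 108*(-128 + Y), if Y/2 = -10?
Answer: -15984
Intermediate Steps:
Y = -20 (Y = 2*(-10) = -20)
108*(-128 + Y) = 108*(-128 - 20) = 108*(-148) = -15984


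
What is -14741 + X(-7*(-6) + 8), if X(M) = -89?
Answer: -14830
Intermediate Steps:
-14741 + X(-7*(-6) + 8) = -14741 - 89 = -14830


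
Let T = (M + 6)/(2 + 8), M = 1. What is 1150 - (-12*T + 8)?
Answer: 5752/5 ≈ 1150.4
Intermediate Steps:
T = 7/10 (T = (1 + 6)/(2 + 8) = 7/10 ≈ 0.70000)
1150 - (-12*T + 8) = 1150 - (-12*7/10 + 8) = 1150 - (-42/5 + 8) = 1150 - 1*(-⅖) = 1150 + ⅖ = 5752/5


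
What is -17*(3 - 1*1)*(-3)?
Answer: 102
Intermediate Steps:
-17*(3 - 1*1)*(-3) = -17*(3 - 1)*(-3) = -17*2*(-3) = -34*(-3) = 102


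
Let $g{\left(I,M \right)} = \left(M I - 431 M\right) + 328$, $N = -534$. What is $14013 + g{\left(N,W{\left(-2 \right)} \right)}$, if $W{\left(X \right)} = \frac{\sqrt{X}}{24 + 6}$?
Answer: $14341 - \frac{193 i \sqrt{2}}{6} \approx 14341.0 - 45.491 i$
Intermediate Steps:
$W{\left(X \right)} = \frac{\sqrt{X}}{30}$
$g{\left(I,M \right)} = 328 - 431 M + I M$ ($g{\left(I,M \right)} = \left(I M - 431 M\right) + 328 = \left(- 431 M + I M\right) + 328 = 328 - 431 M + I M$)
$14013 + g{\left(N,W{\left(-2 \right)} \right)} = 14013 - \left(-328 + 965 \cdot \frac{1}{30} \sqrt{-2}\right) = 14013 - \left(-328 + 965 \cdot \frac{1}{30} i \sqrt{2}\right) = 14013 - \left(-328 + \frac{193 i \sqrt{2}}{6}\right) = 14013 + \left(328 - \frac{193 i \sqrt{2}}{6}\right) = 14341 - \frac{193 i \sqrt{2}}{6}$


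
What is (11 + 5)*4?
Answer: 64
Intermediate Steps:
(11 + 5)*4 = 16*4 = 64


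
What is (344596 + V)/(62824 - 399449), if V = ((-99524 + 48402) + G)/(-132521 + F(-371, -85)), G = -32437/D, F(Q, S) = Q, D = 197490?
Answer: -9043877352919897/8834669628555000 ≈ -1.0237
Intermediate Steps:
G = -32437/197490 ≈ -0.16425
V = 10096116217/26244841080 (V = ((-99524 + 48402) - 32437/197490)/(-132521 - 371) = (-51122 - 32437/197490)/(-132892) = -10096116217/197490*(-1/132892) = 10096116217/26244841080 ≈ 0.38469)
(344596 + V)/(62824 - 399449) = (344596 + 10096116217/26244841080)/(62824 - 399449) = (9043877352919897/26244841080)/(-336625) = (9043877352919897/26244841080)*(-1/336625) = -9043877352919897/8834669628555000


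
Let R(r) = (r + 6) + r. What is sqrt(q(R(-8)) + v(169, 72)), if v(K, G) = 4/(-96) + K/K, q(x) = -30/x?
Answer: sqrt(570)/12 ≈ 1.9896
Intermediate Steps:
R(r) = 6 + 2*r (R(r) = (6 + r) + r = 6 + 2*r)
v(K, G) = 23/24 (v(K, G) = 4*(-1/96) + 1 = -1/24 + 1 = 23/24)
sqrt(q(R(-8)) + v(169, 72)) = sqrt(-30/(6 + 2*(-8)) + 23/24) = sqrt(-30/(6 - 16) + 23/24) = sqrt(-30/(-10) + 23/24) = sqrt(-30*(-1/10) + 23/24) = sqrt(3 + 23/24) = sqrt(95/24) = sqrt(570)/12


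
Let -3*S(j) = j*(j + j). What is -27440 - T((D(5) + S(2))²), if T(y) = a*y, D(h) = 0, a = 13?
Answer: -247792/9 ≈ -27532.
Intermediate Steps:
S(j) = -2*j²/3 (S(j) = -j*(j + j)/3 = -j*2*j/3 = -2*j²/3)
T(y) = 13*y
-27440 - T((D(5) + S(2))²) = -27440 - 13*(0 - ⅔*2²)² = -27440 - 13*(0 - ⅔*4)² = -27440 - 13*(0 - 8/3)² = -27440 - 13*(-8/3)² = -27440 - 13*64/9 = -27440 - 1*832/9 = -27440 - 832/9 = -247792/9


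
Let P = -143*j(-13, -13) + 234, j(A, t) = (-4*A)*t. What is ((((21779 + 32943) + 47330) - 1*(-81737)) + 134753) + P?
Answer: 415444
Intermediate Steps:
j(A, t) = -4*A*t
P = 96902 (P = -(-572)*(-13)*(-13) + 234 = -143*(-676) + 234 = 96668 + 234 = 96902)
((((21779 + 32943) + 47330) - 1*(-81737)) + 134753) + P = ((((21779 + 32943) + 47330) - 1*(-81737)) + 134753) + 96902 = (((54722 + 47330) + 81737) + 134753) + 96902 = ((102052 + 81737) + 134753) + 96902 = (183789 + 134753) + 96902 = 318542 + 96902 = 415444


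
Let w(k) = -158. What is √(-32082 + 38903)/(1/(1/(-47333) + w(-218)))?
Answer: -7478615*√6821/47333 ≈ -13049.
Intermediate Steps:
√(-32082 + 38903)/(1/(1/(-47333) + w(-218))) = √(-32082 + 38903)/(1/(1/(-47333) - 158)) = √6821/(1/(-1/47333 - 158)) = √6821/(1/(-7478615/47333)) = √6821/(-47333/7478615) = √6821*(-7478615/47333) = -7478615*√6821/47333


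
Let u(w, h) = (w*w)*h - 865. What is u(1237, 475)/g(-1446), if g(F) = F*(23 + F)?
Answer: 121138235/342943 ≈ 353.23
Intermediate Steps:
u(w, h) = -865 + h*w**2 (u(w, h) = w**2*h - 865 = h*w**2 - 865 = -865 + h*w**2)
u(1237, 475)/g(-1446) = (-865 + 475*1237**2)/((-1446*(23 - 1446))) = (-865 + 475*1530169)/((-1446*(-1423))) = (-865 + 726830275)/2057658 = 726829410*(1/2057658) = 121138235/342943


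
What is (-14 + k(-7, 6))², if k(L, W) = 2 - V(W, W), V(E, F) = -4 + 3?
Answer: 121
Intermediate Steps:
V(E, F) = -1
k(L, W) = 3 (k(L, W) = 2 - 1*(-1) = 2 + 1 = 3)
(-14 + k(-7, 6))² = (-14 + 3)² = (-11)² = 121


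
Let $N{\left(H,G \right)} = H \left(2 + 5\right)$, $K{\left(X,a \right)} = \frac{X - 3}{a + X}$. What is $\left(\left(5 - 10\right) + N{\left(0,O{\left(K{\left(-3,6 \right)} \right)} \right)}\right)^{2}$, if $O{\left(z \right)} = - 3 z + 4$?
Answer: $25$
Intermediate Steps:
$K{\left(X,a \right)} = \frac{-3 + X}{X + a}$
$O{\left(z \right)} = 4 - 3 z$
$N{\left(H,G \right)} = 7 H$ ($N{\left(H,G \right)} = H 7 = 7 H$)
$\left(\left(5 - 10\right) + N{\left(0,O{\left(K{\left(-3,6 \right)} \right)} \right)}\right)^{2} = \left(\left(5 - 10\right) + 7 \cdot 0\right)^{2} = \left(\left(5 - 10\right) + 0\right)^{2} = \left(-5 + 0\right)^{2} = \left(-5\right)^{2} = 25$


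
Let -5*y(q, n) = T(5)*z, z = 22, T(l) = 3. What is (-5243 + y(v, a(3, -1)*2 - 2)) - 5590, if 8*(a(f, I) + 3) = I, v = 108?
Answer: -54231/5 ≈ -10846.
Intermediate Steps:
a(f, I) = -3 + I/8
y(q, n) = -66/5 (y(q, n) = -3*22/5 = -1/5*66 = -66/5)
(-5243 + y(v, a(3, -1)*2 - 2)) - 5590 = (-5243 - 66/5) - 5590 = -26281/5 - 5590 = -54231/5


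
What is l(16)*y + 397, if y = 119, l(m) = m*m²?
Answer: 487821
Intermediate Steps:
l(m) = m³
l(16)*y + 397 = 16³*119 + 397 = 4096*119 + 397 = 487424 + 397 = 487821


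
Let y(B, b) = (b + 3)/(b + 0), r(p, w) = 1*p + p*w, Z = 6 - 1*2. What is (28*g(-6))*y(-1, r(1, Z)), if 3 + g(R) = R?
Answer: -2016/5 ≈ -403.20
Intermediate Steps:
Z = 4 (Z = 6 - 2 = 4)
r(p, w) = p + p*w
g(R) = -3 + R
y(B, b) = (3 + b)/b
(28*g(-6))*y(-1, r(1, Z)) = (28*(-3 - 6))*((3 + 1*(1 + 4))/((1*(1 + 4)))) = (28*(-9))*((3 + 1*5)/((1*5))) = -252*(3 + 5)/5 = -252*8/5 = -2016/5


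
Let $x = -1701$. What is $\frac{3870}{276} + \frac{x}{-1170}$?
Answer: $\frac{23136}{1495} \approx 15.476$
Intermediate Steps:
$\frac{3870}{276} + \frac{x}{-1170} = \frac{3870}{276} - \frac{1701}{-1170} = 3870 \cdot \frac{1}{276} - - \frac{189}{130} = \frac{645}{46} + \frac{189}{130} = \frac{23136}{1495}$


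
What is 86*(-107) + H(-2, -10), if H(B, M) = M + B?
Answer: -9214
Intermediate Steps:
H(B, M) = B + M
86*(-107) + H(-2, -10) = 86*(-107) + (-2 - 10) = -9202 - 12 = -9214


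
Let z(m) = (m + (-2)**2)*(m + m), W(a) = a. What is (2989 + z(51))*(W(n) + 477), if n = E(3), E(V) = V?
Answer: 4127520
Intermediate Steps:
n = 3
z(m) = 2*m*(4 + m) (z(m) = (m + 4)*(2*m) = (4 + m)*(2*m) = 2*m*(4 + m))
(2989 + z(51))*(W(n) + 477) = (2989 + 2*51*(4 + 51))*(3 + 477) = (2989 + 2*51*55)*480 = (2989 + 5610)*480 = 8599*480 = 4127520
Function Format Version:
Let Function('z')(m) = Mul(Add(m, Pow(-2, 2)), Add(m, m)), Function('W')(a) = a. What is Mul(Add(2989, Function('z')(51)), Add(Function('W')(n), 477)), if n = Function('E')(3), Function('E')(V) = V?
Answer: 4127520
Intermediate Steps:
n = 3
Function('z')(m) = Mul(2, m, Add(4, m)) (Function('z')(m) = Mul(Add(m, 4), Mul(2, m)) = Mul(Add(4, m), Mul(2, m)) = Mul(2, m, Add(4, m)))
Mul(Add(2989, Function('z')(51)), Add(Function('W')(n), 477)) = Mul(Add(2989, Mul(2, 51, Add(4, 51))), Add(3, 477)) = Mul(Add(2989, Mul(2, 51, 55)), 480) = Mul(Add(2989, 5610), 480) = Mul(8599, 480) = 4127520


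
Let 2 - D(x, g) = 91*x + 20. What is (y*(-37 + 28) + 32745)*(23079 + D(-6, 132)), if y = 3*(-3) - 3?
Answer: 775560771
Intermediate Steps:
y = -12 (y = -9 - 3 = -12)
D(x, g) = -18 - 91*x (D(x, g) = 2 - (91*x + 20) = 2 - (20 + 91*x) = 2 + (-20 - 91*x) = -18 - 91*x)
(y*(-37 + 28) + 32745)*(23079 + D(-6, 132)) = (-12*(-37 + 28) + 32745)*(23079 + (-18 - 91*(-6))) = (-12*(-9) + 32745)*(23079 + (-18 + 546)) = (108 + 32745)*(23079 + 528) = 32853*23607 = 775560771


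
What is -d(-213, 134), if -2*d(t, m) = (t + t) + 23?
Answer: -403/2 ≈ -201.50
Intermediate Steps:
d(t, m) = -23/2 - t (d(t, m) = -((t + t) + 23)/2 = -(2*t + 23)/2 = -(23 + 2*t)/2 = -23/2 - t)
-d(-213, 134) = -(-23/2 - 1*(-213)) = -(-23/2 + 213) = -1*403/2 = -403/2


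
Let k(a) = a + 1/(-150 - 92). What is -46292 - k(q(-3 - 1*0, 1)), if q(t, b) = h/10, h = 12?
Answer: -56014767/1210 ≈ -46293.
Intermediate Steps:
q(t, b) = 6/5 (q(t, b) = 12/10 = 12*(⅒) = 6/5)
k(a) = -1/242 + a (k(a) = a + 1/(-242) = a - 1/242 = -1/242 + a)
-46292 - k(q(-3 - 1*0, 1)) = -46292 - (-1/242 + 6/5) = -46292 - 1*1447/1210 = -46292 - 1447/1210 = -56014767/1210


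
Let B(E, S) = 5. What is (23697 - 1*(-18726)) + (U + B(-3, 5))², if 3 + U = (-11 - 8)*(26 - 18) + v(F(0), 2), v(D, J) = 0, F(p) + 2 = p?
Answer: 64923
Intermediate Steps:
F(p) = -2 + p
U = -155 (U = -3 + ((-11 - 8)*(26 - 18) + 0) = -3 + (-19*8 + 0) = -3 + (-152 + 0) = -3 - 152 = -155)
(23697 - 1*(-18726)) + (U + B(-3, 5))² = (23697 - 1*(-18726)) + (-155 + 5)² = (23697 + 18726) + (-150)² = 42423 + 22500 = 64923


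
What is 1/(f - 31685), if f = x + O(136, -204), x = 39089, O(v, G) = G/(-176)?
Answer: 44/325827 ≈ 0.00013504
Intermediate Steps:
O(v, G) = -G/176 (O(v, G) = G*(-1/176) = -G/176)
f = 1719967/44 (f = 39089 - 1/176*(-204) = 39089 + 51/44 = 1719967/44 ≈ 39090.)
1/(f - 31685) = 1/(1719967/44 - 31685) = 1/(325827/44) = 44/325827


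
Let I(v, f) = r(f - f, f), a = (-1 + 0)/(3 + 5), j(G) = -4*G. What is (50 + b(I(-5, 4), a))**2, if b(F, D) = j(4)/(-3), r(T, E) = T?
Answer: 27556/9 ≈ 3061.8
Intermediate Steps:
a = -1/8 ≈ -0.12500
I(v, f) = 0 (I(v, f) = f - f = 0)
b(F, D) = 16/3 (b(F, D) = -4*4/(-3) = -16*(-1/3) = 16/3)
(50 + b(I(-5, 4), a))**2 = (50 + 16/3)**2 = (166/3)**2 = 27556/9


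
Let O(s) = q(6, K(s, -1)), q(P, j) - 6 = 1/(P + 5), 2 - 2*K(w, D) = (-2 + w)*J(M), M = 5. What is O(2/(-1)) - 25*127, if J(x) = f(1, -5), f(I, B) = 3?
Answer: -34858/11 ≈ -3168.9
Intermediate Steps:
J(x) = 3
K(w, D) = 4 - 3*w/2 (K(w, D) = 1 - (-2 + w)*3/2 = 1 - (-6 + 3*w)/2 = 1 + (3 - 3*w/2) = 4 - 3*w/2)
q(P, j) = 6 + 1/(5 + P) (q(P, j) = 6 + 1/(P + 5) = 6 + 1/(5 + P))
O(s) = 67/11 (O(s) = (31 + 6*6)/(5 + 6) = (31 + 36)/11 = (1/11)*67 = 67/11)
O(2/(-1)) - 25*127 = 67/11 - 25*127 = 67/11 - 3175 = -34858/11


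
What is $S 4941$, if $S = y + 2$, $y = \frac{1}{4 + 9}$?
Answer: $\frac{133407}{13} \approx 10262.0$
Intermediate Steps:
$y = \frac{1}{13} \approx 0.076923$
$S = \frac{27}{13}$ ($S = \frac{1}{13} + 2 = \frac{27}{13} \approx 2.0769$)
$S 4941 = \frac{27}{13} \cdot 4941 = \frac{133407}{13}$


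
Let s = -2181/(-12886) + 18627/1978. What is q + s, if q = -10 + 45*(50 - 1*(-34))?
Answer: 24084004175/6372127 ≈ 3779.6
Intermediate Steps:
s = 61085385/6372127 (s = -2181*(-1/12886) + 18627*(1/1978) = 2181/12886 + 18627/1978 = 61085385/6372127 ≈ 9.5863)
q = 3770 (q = -10 + 45*(50 + 34) = -10 + 45*84 = -10 + 3780 = 3770)
q + s = 3770 + 61085385/6372127 = 24084004175/6372127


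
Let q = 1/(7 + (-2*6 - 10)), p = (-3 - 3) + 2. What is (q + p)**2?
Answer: 3721/225 ≈ 16.538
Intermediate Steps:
p = -4 (p = -6 + 2 = -4)
q = -1/15 (q = 1/(7 + (-12 - 10)) = 1/(7 - 22) = 1/(-15) = -1/15 ≈ -0.066667)
(q + p)**2 = (-1/15 - 4)**2 = (-61/15)**2 = 3721/225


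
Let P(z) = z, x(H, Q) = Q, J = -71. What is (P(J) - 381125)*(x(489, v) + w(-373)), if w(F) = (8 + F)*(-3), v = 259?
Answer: -516139384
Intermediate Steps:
w(F) = -24 - 3*F
(P(J) - 381125)*(x(489, v) + w(-373)) = (-71 - 381125)*(259 + (-24 - 3*(-373))) = -381196*(259 + (-24 + 1119)) = -381196*(259 + 1095) = -381196*1354 = -516139384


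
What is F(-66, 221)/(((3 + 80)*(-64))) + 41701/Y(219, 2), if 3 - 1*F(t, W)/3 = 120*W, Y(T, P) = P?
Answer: 110837407/5312 ≈ 20865.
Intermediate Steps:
F(t, W) = 9 - 360*W
F(-66, 221)/(((3 + 80)*(-64))) + 41701/Y(219, 2) = (9 - 360*221)/(((3 + 80)*(-64))) + 41701/2 = (9 - 79560)/((83*(-64))) + 41701*(1/2) = -79551/(-5312) + 41701/2 = -79551*(-1/5312) + 41701/2 = 79551/5312 + 41701/2 = 110837407/5312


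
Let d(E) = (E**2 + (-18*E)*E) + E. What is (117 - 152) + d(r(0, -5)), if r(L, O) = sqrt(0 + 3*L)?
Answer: -35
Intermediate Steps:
r(L, O) = sqrt(3)*sqrt(L) (r(L, O) = sqrt(3*L) = sqrt(3)*sqrt(L))
d(E) = E - 17*E**2 (d(E) = (E**2 - 18*E**2) + E = -17*E**2 + E = E - 17*E**2)
(117 - 152) + d(r(0, -5)) = (117 - 152) + (sqrt(3)*sqrt(0))*(1 - 17*sqrt(3)*sqrt(0)) = -35 + (sqrt(3)*0)*(1 - 17*sqrt(3)*0) = -35 + 0*(1 - 17*0) = -35 + 0*(1 + 0) = -35 + 0*1 = -35 + 0 = -35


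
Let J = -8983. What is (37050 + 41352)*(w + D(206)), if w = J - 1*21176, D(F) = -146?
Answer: -2375972610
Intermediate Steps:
w = -30159 (w = -8983 - 1*21176 = -8983 - 21176 = -30159)
(37050 + 41352)*(w + D(206)) = (37050 + 41352)*(-30159 - 146) = 78402*(-30305) = -2375972610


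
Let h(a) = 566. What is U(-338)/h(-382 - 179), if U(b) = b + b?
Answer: -338/283 ≈ -1.1943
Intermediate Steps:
U(b) = 2*b
U(-338)/h(-382 - 179) = (2*(-338))/566 = -676*1/566 = -338/283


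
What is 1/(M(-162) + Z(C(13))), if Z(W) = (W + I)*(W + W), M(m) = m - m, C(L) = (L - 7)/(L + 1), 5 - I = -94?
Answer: 49/4176 ≈ 0.011734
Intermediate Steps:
I = 99 (I = 5 - 1*(-94) = 5 + 94 = 99)
C(L) = (-7 + L)/(1 + L)
M(m) = 0
Z(W) = 2*W*(99 + W) (Z(W) = (W + 99)*(W + W) = (99 + W)*(2*W) = 2*W*(99 + W))
1/(M(-162) + Z(C(13))) = 1/(0 + 2*((-7 + 13)/(1 + 13))*(99 + (-7 + 13)/(1 + 13))) = 1/(0 + 2*(6/14)*(99 + 6/14)) = 1/(0 + 2*((1/14)*6)*(99 + (1/14)*6)) = 1/(0 + 2*(3/7)*(99 + 3/7)) = 1/(0 + 2*(3/7)*(696/7)) = 1/(0 + 4176/49) = 1/(4176/49) = 49/4176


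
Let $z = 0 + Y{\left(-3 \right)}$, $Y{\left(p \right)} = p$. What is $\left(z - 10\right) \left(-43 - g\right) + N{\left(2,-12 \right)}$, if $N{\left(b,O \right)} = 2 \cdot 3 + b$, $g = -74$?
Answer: $-395$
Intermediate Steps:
$N{\left(b,O \right)} = 6 + b$
$z = -3$ ($z = 0 - 3 = -3$)
$\left(z - 10\right) \left(-43 - g\right) + N{\left(2,-12 \right)} = \left(-3 - 10\right) \left(-43 - -74\right) + \left(6 + 2\right) = \left(-3 - 10\right) \left(-43 + 74\right) + 8 = \left(-13\right) 31 + 8 = -403 + 8 = -395$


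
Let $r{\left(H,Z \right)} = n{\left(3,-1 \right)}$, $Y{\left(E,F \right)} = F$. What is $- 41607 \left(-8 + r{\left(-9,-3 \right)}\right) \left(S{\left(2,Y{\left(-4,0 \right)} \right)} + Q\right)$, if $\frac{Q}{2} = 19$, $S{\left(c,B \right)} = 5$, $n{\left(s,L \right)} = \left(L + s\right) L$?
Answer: $17891010$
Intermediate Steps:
$n{\left(s,L \right)} = L \left(L + s\right)$
$r{\left(H,Z \right)} = -2$ ($r{\left(H,Z \right)} = - (-1 + 3) = \left(-1\right) 2 = -2$)
$Q = 38$ ($Q = 2 \cdot 19 = 38$)
$- 41607 \left(-8 + r{\left(-9,-3 \right)}\right) \left(S{\left(2,Y{\left(-4,0 \right)} \right)} + Q\right) = - 41607 \left(-8 - 2\right) \left(5 + 38\right) = - 41607 \left(\left(-10\right) 43\right) = \left(-41607\right) \left(-430\right) = 17891010$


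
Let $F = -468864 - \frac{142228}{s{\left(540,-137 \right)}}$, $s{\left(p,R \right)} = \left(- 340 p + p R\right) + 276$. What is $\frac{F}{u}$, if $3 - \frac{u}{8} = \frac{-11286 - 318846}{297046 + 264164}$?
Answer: $- \frac{76243943212385}{4668009168} \approx -16333.0$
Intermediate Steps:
$s{\left(p,R \right)} = 276 - 340 p + R p$ ($s{\left(p,R \right)} = \left(- 340 p + R p\right) + 276 = 276 - 340 p + R p$)
$F = - \frac{30160110107}{64326}$ ($F = -468864 - \frac{142228}{276 - 183600 - 73980} = -468864 - \frac{142228}{-257304} = -468864 - - \frac{35557}{64326} = -468864 + \frac{35557}{64326} = - \frac{30160110107}{64326} \approx -4.6886 \cdot 10^{5}$)
$u = \frac{2685016}{93535}$ ($u = 24 - 8 \frac{-11286 - 318846}{297046 + 264164} = 24 - 8 \frac{-11286 - 318846}{561210} = 24 - 8 \left(\left(-330132\right) \frac{1}{561210}\right) = 24 - - \frac{440176}{93535} = 24 + \frac{440176}{93535} = \frac{2685016}{93535} \approx 28.706$)
$\frac{F}{u} = - \frac{30160110107}{64326 \cdot \frac{2685016}{93535}} = \left(- \frac{30160110107}{64326}\right) \frac{93535}{2685016} = - \frac{76243943212385}{4668009168}$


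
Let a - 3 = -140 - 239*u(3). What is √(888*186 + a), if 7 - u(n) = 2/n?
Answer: 2*√367914/3 ≈ 404.37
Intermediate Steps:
u(n) = 7 - 2/n
a = -4952/3 (a = 3 + (-140 - 239*(7 - 2/3)) = 3 + (-140 - 239*(7 - 2*⅓)) = 3 + (-140 - 239*(7 - ⅔)) = 3 + (-140 - 239*19/3) = 3 + (-140 - 4541/3) = 3 - 4961/3 = -4952/3 ≈ -1650.7)
√(888*186 + a) = √(888*186 - 4952/3) = √(165168 - 4952/3) = √(490552/3) = 2*√367914/3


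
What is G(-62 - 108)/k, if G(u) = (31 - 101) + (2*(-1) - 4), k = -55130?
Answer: 38/27565 ≈ 0.0013786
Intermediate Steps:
G(u) = -76 (G(u) = -70 + (-2 - 4) = -70 - 6 = -76)
G(-62 - 108)/k = -76/(-55130) = -76*(-1/55130) = 38/27565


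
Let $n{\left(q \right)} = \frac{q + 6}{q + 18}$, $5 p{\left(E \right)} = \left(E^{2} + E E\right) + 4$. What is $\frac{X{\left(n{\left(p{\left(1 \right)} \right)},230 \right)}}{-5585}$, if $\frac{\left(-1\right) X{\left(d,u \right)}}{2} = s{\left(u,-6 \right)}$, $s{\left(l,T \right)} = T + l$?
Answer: $\frac{448}{5585} \approx 0.080215$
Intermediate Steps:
$p{\left(E \right)} = \frac{4}{5} + \frac{2 E^{2}}{5}$ ($p{\left(E \right)} = \frac{\left(E^{2} + E E\right) + 4}{5} = \frac{\left(E^{2} + E^{2}\right) + 4}{5} = \frac{2 E^{2} + 4}{5} = \frac{4 + 2 E^{2}}{5} = \frac{4}{5} + \frac{2 E^{2}}{5}$)
$n{\left(q \right)} = \frac{6 + q}{18 + q}$
$X{\left(d,u \right)} = 12 - 2 u$ ($X{\left(d,u \right)} = - 2 \left(-6 + u\right) = 12 - 2 u$)
$\frac{X{\left(n{\left(p{\left(1 \right)} \right)},230 \right)}}{-5585} = \frac{12 - 460}{-5585} = \left(12 - 460\right) \left(- \frac{1}{5585}\right) = \left(-448\right) \left(- \frac{1}{5585}\right) = \frac{448}{5585}$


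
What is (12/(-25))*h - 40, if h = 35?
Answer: -284/5 ≈ -56.800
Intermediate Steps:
(12/(-25))*h - 40 = (12/(-25))*35 - 40 = (12*(-1/25))*35 - 40 = -12/25*35 - 40 = -84/5 - 40 = -284/5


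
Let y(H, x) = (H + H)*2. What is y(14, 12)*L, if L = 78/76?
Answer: 1092/19 ≈ 57.474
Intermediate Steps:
y(H, x) = 4*H (y(H, x) = (2*H)*2 = 4*H)
L = 39/38 (L = 78*(1/76) = 39/38 ≈ 1.0263)
y(14, 12)*L = (4*14)*(39/38) = 56*(39/38) = 1092/19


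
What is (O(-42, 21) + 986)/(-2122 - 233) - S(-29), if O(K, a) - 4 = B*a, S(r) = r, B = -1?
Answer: 22442/785 ≈ 28.589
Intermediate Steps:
O(K, a) = 4 - a
(O(-42, 21) + 986)/(-2122 - 233) - S(-29) = ((4 - 1*21) + 986)/(-2122 - 233) - 1*(-29) = ((4 - 21) + 986)/(-2355) + 29 = (-17 + 986)*(-1/2355) + 29 = 969*(-1/2355) + 29 = -323/785 + 29 = 22442/785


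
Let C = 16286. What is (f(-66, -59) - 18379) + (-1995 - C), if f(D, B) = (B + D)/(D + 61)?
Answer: -36635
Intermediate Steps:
f(D, B) = (B + D)/(61 + D)
(f(-66, -59) - 18379) + (-1995 - C) = ((-59 - 66)/(61 - 66) - 18379) + (-1995 - 1*16286) = (-125/(-5) - 18379) + (-1995 - 16286) = (-⅕*(-125) - 18379) - 18281 = (25 - 18379) - 18281 = -18354 - 18281 = -36635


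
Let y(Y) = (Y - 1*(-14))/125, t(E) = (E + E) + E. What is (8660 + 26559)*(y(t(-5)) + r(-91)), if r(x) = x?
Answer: -400651344/125 ≈ -3.2052e+6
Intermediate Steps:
t(E) = 3*E (t(E) = 2*E + E = 3*E)
y(Y) = 14/125 + Y/125 (y(Y) = (Y + 14)*(1/125) = (14 + Y)*(1/125) = 14/125 + Y/125)
(8660 + 26559)*(y(t(-5)) + r(-91)) = (8660 + 26559)*((14/125 + (3*(-5))/125) - 91) = 35219*((14/125 + (1/125)*(-15)) - 91) = 35219*((14/125 - 3/25) - 91) = 35219*(-1/125 - 91) = 35219*(-11376/125) = -400651344/125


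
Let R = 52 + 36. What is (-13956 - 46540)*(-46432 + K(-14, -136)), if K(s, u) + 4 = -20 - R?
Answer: 2815725824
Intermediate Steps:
R = 88
K(s, u) = -112 (K(s, u) = -4 + (-20 - 1*88) = -4 + (-20 - 88) = -4 - 108 = -112)
(-13956 - 46540)*(-46432 + K(-14, -136)) = (-13956 - 46540)*(-46432 - 112) = -60496*(-46544) = 2815725824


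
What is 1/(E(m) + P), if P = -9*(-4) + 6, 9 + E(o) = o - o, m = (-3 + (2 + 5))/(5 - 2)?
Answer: 1/33 ≈ 0.030303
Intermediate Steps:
m = 4/3 (m = (-3 + 7)/3 = 4*(1/3) = 4/3 ≈ 1.3333)
E(o) = -9 (E(o) = -9 + (o - o) = -9 + 0 = -9)
P = 42 (P = 36 + 6 = 42)
1/(E(m) + P) = 1/(-9 + 42) = 1/33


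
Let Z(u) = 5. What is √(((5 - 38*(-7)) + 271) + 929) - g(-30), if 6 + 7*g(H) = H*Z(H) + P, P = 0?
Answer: 156/7 + √1471 ≈ 60.639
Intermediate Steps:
g(H) = -6/7 + 5*H/7 (g(H) = -6/7 + (H*5 + 0)/7 = -6/7 + (5*H + 0)/7 = -6/7 + (5*H)/7 = -6/7 + 5*H/7)
√(((5 - 38*(-7)) + 271) + 929) - g(-30) = √(((5 - 38*(-7)) + 271) + 929) - (-6/7 + (5/7)*(-30)) = √(((5 + 266) + 271) + 929) - (-6/7 - 150/7) = √((271 + 271) + 929) - 1*(-156/7) = √(542 + 929) + 156/7 = √1471 + 156/7 = 156/7 + √1471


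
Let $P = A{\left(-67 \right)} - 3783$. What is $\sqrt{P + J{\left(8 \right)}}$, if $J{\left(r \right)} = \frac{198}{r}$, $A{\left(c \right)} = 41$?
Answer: $\frac{i \sqrt{14869}}{2} \approx 60.969 i$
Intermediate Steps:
$P = -3742$ ($P = 41 - 3783 = -3742$)
$\sqrt{P + J{\left(8 \right)}} = \sqrt{-3742 + \frac{198}{8}} = \sqrt{-3742 + 198 \cdot \frac{1}{8}} = \sqrt{-3742 + \frac{99}{4}} = \sqrt{- \frac{14869}{4}} = \frac{i \sqrt{14869}}{2}$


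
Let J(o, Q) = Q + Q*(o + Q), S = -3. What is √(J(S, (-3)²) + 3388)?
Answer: √3451 ≈ 58.745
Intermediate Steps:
J(o, Q) = Q + Q*(Q + o)
√(J(S, (-3)²) + 3388) = √((-3)²*(1 + (-3)² - 3) + 3388) = √(9*(1 + 9 - 3) + 3388) = √(9*7 + 3388) = √(63 + 3388) = √3451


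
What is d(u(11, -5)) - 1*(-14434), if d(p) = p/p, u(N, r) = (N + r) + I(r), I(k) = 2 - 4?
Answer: 14435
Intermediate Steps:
I(k) = -2
u(N, r) = -2 + N + r (u(N, r) = (N + r) - 2 = -2 + N + r)
d(p) = 1
d(u(11, -5)) - 1*(-14434) = 1 - 1*(-14434) = 1 + 14434 = 14435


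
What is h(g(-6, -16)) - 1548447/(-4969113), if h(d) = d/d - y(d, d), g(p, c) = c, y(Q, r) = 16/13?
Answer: 1740824/21532823 ≈ 0.080845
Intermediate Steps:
y(Q, r) = 16/13 (y(Q, r) = 16*(1/13) = 16/13)
h(d) = -3/13 (h(d) = d/d - 1*16/13 = 1 - 16/13 = -3/13)
h(g(-6, -16)) - 1548447/(-4969113) = -3/13 - 1548447/(-4969113) = -3/13 - 1548447*(-1)/4969113 = -3/13 - 1*(-516149/1656371) = -3/13 + 516149/1656371 = 1740824/21532823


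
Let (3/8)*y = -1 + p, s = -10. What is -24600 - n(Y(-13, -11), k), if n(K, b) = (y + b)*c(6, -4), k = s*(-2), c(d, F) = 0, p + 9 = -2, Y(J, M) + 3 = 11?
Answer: -24600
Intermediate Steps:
Y(J, M) = 8 (Y(J, M) = -3 + 11 = 8)
p = -11 (p = -9 - 2 = -11)
k = 20 (k = -10*(-2) = 20)
y = -32 (y = 8*(-1 - 11)/3 = (8/3)*(-12) = -32)
n(K, b) = 0 (n(K, b) = (-32 + b)*0 = 0)
-24600 - n(Y(-13, -11), k) = -24600 - 1*0 = -24600 + 0 = -24600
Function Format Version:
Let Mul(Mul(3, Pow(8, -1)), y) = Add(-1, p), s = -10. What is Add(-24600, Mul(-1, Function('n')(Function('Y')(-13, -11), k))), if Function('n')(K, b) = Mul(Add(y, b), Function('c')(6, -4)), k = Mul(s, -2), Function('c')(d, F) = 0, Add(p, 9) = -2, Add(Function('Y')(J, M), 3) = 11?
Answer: -24600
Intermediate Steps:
Function('Y')(J, M) = 8 (Function('Y')(J, M) = Add(-3, 11) = 8)
p = -11 (p = Add(-9, -2) = -11)
k = 20 (k = Mul(-10, -2) = 20)
y = -32 (y = Mul(Rational(8, 3), Add(-1, -11)) = Mul(Rational(8, 3), -12) = -32)
Function('n')(K, b) = 0 (Function('n')(K, b) = Mul(Add(-32, b), 0) = 0)
Add(-24600, Mul(-1, Function('n')(Function('Y')(-13, -11), k))) = Add(-24600, Mul(-1, 0)) = Add(-24600, 0) = -24600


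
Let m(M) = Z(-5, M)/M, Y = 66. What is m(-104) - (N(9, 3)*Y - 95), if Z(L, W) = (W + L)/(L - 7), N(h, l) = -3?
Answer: 365555/1248 ≈ 292.91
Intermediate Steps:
Z(L, W) = (L + W)/(-7 + L)
m(M) = (5/12 - M/12)/M (m(M) = ((-5 + M)/(-7 - 5))/M = ((-5 + M)/(-12))/M = (-(-5 + M)/12)/M = (5/12 - M/12)/M)
m(-104) - (N(9, 3)*Y - 95) = (1/12)*(5 - 1*(-104))/(-104) - (-3*66 - 95) = (1/12)*(-1/104)*(5 + 104) - (-198 - 95) = (1/12)*(-1/104)*109 - 1*(-293) = -109/1248 + 293 = 365555/1248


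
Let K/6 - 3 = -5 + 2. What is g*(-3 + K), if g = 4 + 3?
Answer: -21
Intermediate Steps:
K = 0 (K = 18 + 6*(-5 + 2) = 18 + 6*(-3) = 18 - 18 = 0)
g = 7
g*(-3 + K) = 7*(-3 + 0) = 7*(-3) = -21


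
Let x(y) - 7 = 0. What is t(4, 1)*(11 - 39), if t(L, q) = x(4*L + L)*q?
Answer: -196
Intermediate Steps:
x(y) = 7 (x(y) = 7 + 0 = 7)
t(L, q) = 7*q
t(4, 1)*(11 - 39) = (7*1)*(11 - 39) = 7*(-28) = -196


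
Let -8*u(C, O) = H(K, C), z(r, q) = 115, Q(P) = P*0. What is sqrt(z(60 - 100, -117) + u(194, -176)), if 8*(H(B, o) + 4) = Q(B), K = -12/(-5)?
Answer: sqrt(462)/2 ≈ 10.747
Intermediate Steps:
K = 12/5 (K = -12*(-1/5) = 12/5 ≈ 2.4000)
Q(P) = 0
H(B, o) = -4 (H(B, o) = -4 + (1/8)*0 = -4 + 0 = -4)
u(C, O) = 1/2 (u(C, O) = -1/8*(-4) = 1/2)
sqrt(z(60 - 100, -117) + u(194, -176)) = sqrt(115 + 1/2) = sqrt(231/2) = sqrt(462)/2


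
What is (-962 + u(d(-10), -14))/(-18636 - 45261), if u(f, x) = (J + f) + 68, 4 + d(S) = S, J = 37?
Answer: 871/63897 ≈ 0.013631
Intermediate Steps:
d(S) = -4 + S
u(f, x) = 105 + f (u(f, x) = (37 + f) + 68 = 105 + f)
(-962 + u(d(-10), -14))/(-18636 - 45261) = (-962 + (105 + (-4 - 10)))/(-18636 - 45261) = (-962 + (105 - 14))/(-63897) = (-962 + 91)*(-1/63897) = -871*(-1/63897) = 871/63897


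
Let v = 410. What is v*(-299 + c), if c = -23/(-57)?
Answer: -6978200/57 ≈ -1.2242e+5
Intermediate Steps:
c = 23/57 (c = -23*(-1/57) = 23/57 ≈ 0.40351)
v*(-299 + c) = 410*(-299 + 23/57) = 410*(-17020/57) = -6978200/57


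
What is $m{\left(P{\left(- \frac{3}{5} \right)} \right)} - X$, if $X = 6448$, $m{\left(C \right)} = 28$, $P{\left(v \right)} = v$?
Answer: $-6420$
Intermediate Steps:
$m{\left(P{\left(- \frac{3}{5} \right)} \right)} - X = 28 - 6448 = -6420$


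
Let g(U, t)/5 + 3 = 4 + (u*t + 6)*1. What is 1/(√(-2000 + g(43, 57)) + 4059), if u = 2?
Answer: 451/1830764 - I*√155/5492292 ≈ 0.00024635 - 2.2668e-6*I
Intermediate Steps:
g(U, t) = 35 + 10*t (g(U, t) = -15 + 5*(4 + (2*t + 6)*1) = -15 + 5*(4 + (6 + 2*t)*1) = -15 + 5*(4 + (6 + 2*t)) = -15 + 5*(10 + 2*t) = -15 + (50 + 10*t) = 35 + 10*t)
1/(√(-2000 + g(43, 57)) + 4059) = 1/(√(-2000 + (35 + 10*57)) + 4059) = 1/(√(-2000 + (35 + 570)) + 4059) = 1/(√(-2000 + 605) + 4059) = 1/(√(-1395) + 4059) = 1/(3*I*√155 + 4059) = 1/(4059 + 3*I*√155)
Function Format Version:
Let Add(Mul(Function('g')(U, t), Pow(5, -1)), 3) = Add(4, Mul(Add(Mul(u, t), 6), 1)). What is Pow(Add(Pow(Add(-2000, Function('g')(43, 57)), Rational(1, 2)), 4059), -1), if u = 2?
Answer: Add(Rational(451, 1830764), Mul(Rational(-1, 5492292), I, Pow(155, Rational(1, 2)))) ≈ Add(0.00024635, Mul(-2.2668e-6, I))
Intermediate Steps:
Function('g')(U, t) = Add(35, Mul(10, t)) (Function('g')(U, t) = Add(-15, Mul(5, Add(4, Mul(Add(Mul(2, t), 6), 1)))) = Add(-15, Mul(5, Add(4, Mul(Add(6, Mul(2, t)), 1)))) = Add(-15, Mul(5, Add(4, Add(6, Mul(2, t))))) = Add(-15, Mul(5, Add(10, Mul(2, t)))) = Add(-15, Add(50, Mul(10, t))) = Add(35, Mul(10, t)))
Pow(Add(Pow(Add(-2000, Function('g')(43, 57)), Rational(1, 2)), 4059), -1) = Pow(Add(Pow(Add(-2000, Add(35, Mul(10, 57))), Rational(1, 2)), 4059), -1) = Pow(Add(Pow(Add(-2000, Add(35, 570)), Rational(1, 2)), 4059), -1) = Pow(Add(Pow(Add(-2000, 605), Rational(1, 2)), 4059), -1) = Pow(Add(Pow(-1395, Rational(1, 2)), 4059), -1) = Pow(Add(Mul(3, I, Pow(155, Rational(1, 2))), 4059), -1) = Pow(Add(4059, Mul(3, I, Pow(155, Rational(1, 2)))), -1)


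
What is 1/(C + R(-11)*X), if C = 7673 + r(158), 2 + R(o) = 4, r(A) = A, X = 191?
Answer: 1/8213 ≈ 0.00012176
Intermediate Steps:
R(o) = 2 (R(o) = -2 + 4 = 2)
C = 7831 (C = 7673 + 158 = 7831)
1/(C + R(-11)*X) = 1/(7831 + 2*191) = 1/(7831 + 382) = 1/8213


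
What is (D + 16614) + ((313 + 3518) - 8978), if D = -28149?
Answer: -16682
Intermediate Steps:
(D + 16614) + ((313 + 3518) - 8978) = (-28149 + 16614) + ((313 + 3518) - 8978) = -11535 + (3831 - 8978) = -11535 - 5147 = -16682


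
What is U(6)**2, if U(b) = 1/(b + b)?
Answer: 1/144 ≈ 0.0069444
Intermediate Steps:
U(b) = 1/(2*b)
U(6)**2 = ((1/2)/6)**2 = ((1/2)*(1/6))**2 = (1/12)**2 = 1/144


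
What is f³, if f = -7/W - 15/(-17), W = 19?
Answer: 4574296/33698267 ≈ 0.13574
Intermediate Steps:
f = 166/323 (f = -7/19 - 15/(-17) = -7*1/19 - 15*(-1/17) = -7/19 + 15/17 = 166/323 ≈ 0.51393)
f³ = (166/323)³ = 4574296/33698267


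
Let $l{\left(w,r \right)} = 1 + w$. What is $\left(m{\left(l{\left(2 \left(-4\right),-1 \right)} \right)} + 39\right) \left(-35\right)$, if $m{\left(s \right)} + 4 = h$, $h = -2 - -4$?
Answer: $-1295$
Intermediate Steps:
$h = 2$ ($h = -2 + 4 = 2$)
$m{\left(s \right)} = -2$ ($m{\left(s \right)} = -4 + 2 = -2$)
$\left(m{\left(l{\left(2 \left(-4\right),-1 \right)} \right)} + 39\right) \left(-35\right) = \left(-2 + 39\right) \left(-35\right) = 37 \left(-35\right) = -1295$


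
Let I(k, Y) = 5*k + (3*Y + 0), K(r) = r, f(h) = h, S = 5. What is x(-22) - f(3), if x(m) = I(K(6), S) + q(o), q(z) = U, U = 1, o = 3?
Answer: 43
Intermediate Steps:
q(z) = 1
I(k, Y) = 3*Y + 5*k (I(k, Y) = 5*k + 3*Y = 3*Y + 5*k)
x(m) = 46 (x(m) = (3*5 + 5*6) + 1 = (15 + 30) + 1 = 45 + 1 = 46)
x(-22) - f(3) = 46 - 1*3 = 46 - 3 = 43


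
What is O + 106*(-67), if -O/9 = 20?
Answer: -7282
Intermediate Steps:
O = -180 (O = -9*20 = -180)
O + 106*(-67) = -180 + 106*(-67) = -180 - 7102 = -7282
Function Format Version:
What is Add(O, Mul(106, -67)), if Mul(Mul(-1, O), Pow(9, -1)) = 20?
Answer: -7282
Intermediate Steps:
O = -180 (O = Mul(-9, 20) = -180)
Add(O, Mul(106, -67)) = Add(-180, Mul(106, -67)) = Add(-180, -7102) = -7282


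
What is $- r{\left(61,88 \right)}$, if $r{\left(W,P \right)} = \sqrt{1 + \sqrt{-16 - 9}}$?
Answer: $- \sqrt{1 + 5 i} \approx -1.7463 - 1.4316 i$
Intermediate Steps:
$r{\left(W,P \right)} = \sqrt{1 + 5 i}$ ($r{\left(W,P \right)} = \sqrt{1 + \sqrt{-25}} = \sqrt{1 + 5 i}$)
$- r{\left(61,88 \right)} = - \sqrt{1 + 5 i}$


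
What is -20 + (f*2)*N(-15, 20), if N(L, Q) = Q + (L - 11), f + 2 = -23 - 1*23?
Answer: 556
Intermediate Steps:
f = -48 (f = -2 + (-23 - 1*23) = -2 + (-23 - 23) = -2 - 46 = -48)
N(L, Q) = -11 + L + Q (N(L, Q) = Q + (-11 + L) = -11 + L + Q)
-20 + (f*2)*N(-15, 20) = -20 + (-48*2)*(-11 - 15 + 20) = -20 - 96*(-6) = -20 + 576 = 556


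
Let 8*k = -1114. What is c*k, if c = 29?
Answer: -16153/4 ≈ -4038.3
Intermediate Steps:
k = -557/4 (k = (⅛)*(-1114) = -557/4 ≈ -139.25)
c*k = 29*(-557/4) = -16153/4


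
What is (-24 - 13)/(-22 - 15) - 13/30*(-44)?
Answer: 301/15 ≈ 20.067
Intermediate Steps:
(-24 - 13)/(-22 - 15) - 13/30*(-44) = -37/(-37) - 13*1/30*(-44) = -37*(-1/37) - 13/30*(-44) = 1 + 286/15 = 301/15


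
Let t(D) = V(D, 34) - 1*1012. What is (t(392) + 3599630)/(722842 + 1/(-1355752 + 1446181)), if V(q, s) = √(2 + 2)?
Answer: 325419607980/65365879219 ≈ 4.9784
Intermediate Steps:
V(q, s) = 2 (V(q, s) = √4 = 2)
t(D) = -1010 (t(D) = 2 - 1*1012 = 2 - 1012 = -1010)
(t(392) + 3599630)/(722842 + 1/(-1355752 + 1446181)) = (-1010 + 3599630)/(722842 + 1/(-1355752 + 1446181)) = 3598620/(722842 + 1/90429) = 3598620/(65365879219/90429) = 3598620*(90429/65365879219) = 325419607980/65365879219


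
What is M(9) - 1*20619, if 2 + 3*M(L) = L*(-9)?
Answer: -61940/3 ≈ -20647.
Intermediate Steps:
M(L) = -⅔ - 3*L (M(L) = -⅔ + (L*(-9))/3 = -⅔ + (-9*L)/3 = -⅔ - 3*L)
M(9) - 1*20619 = (-⅔ - 3*9) - 1*20619 = (-⅔ - 27) - 20619 = -83/3 - 20619 = -61940/3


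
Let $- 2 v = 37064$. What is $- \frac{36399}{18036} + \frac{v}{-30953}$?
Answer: $- \frac{264138365}{186089436} \approx -1.4194$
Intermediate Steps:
$v = -18532$ ($v = \left(- \frac{1}{2}\right) 37064 = -18532$)
$- \frac{36399}{18036} + \frac{v}{-30953} = - \frac{36399}{18036} - \frac{18532}{-30953} = \left(-36399\right) \frac{1}{18036} - - \frac{18532}{30953} = - \frac{12133}{6012} + \frac{18532}{30953} = - \frac{264138365}{186089436}$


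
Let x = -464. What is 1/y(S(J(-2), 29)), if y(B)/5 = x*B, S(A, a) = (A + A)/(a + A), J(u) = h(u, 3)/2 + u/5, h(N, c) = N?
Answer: 69/16240 ≈ 0.0042488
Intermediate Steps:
J(u) = 7*u/10 (J(u) = u/2 + u/5 = 7*u/10)
S(A, a) = 2*A/(A + a) (S(A, a) = (2*A)/(A + a) = 2*A/(A + a))
y(B) = -2320*B (y(B) = 5*(-464*B) = -2320*B)
1/y(S(J(-2), 29)) = 1/(-4640*(7/10)*(-2)/((7/10)*(-2) + 29)) = 1/(-4640*(-7)/(5*(-7/5 + 29))) = 1/(-4640*(-7)/(5*138/5)) = 1/(-4640*(-7)*5/(5*138)) = 1/(-2320*(-7/69)) = 1/(16240/69) = 69/16240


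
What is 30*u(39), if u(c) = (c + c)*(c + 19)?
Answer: 135720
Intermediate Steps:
u(c) = 2*c*(19 + c) (u(c) = (2*c)*(19 + c) = 2*c*(19 + c))
30*u(39) = 30*(2*39*(19 + 39)) = 30*(2*39*58) = 30*4524 = 135720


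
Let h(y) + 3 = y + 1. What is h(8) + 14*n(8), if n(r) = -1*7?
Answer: -92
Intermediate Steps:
n(r) = -7
h(y) = -2 + y (h(y) = -3 + (y + 1) = -3 + (1 + y) = -2 + y)
h(8) + 14*n(8) = (-2 + 8) + 14*(-7) = 6 - 98 = -92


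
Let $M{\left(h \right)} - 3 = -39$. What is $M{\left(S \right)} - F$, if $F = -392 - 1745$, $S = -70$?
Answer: $2101$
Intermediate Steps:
$M{\left(h \right)} = -36$ ($M{\left(h \right)} = 3 - 39 = -36$)
$F = -2137$ ($F = -392 - 1745 = -2137$)
$M{\left(S \right)} - F = -36 - -2137 = -36 + 2137 = 2101$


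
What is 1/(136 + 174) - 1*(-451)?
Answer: 139811/310 ≈ 451.00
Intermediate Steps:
1/(136 + 174) - 1*(-451) = 1/310 + 451 = 139811/310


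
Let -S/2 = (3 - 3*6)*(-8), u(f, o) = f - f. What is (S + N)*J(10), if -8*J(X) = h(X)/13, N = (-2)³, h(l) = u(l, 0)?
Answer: 0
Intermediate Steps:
u(f, o) = 0
h(l) = 0
N = -8
J(X) = 0 (J(X) = -0/13 = -⅛*0 = 0)
S = -240 (S = -2*(3 - 3*6)*(-8) = -2*(3 - 18)*(-8) = -(-30)*(-8) = -2*120 = -240)
(S + N)*J(10) = (-240 - 8)*0 = -248*0 = 0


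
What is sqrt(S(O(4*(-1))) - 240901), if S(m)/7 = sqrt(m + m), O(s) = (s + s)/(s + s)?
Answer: sqrt(-240901 + 7*sqrt(2)) ≈ 490.81*I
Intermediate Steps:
O(s) = 1 (O(s) = (2*s)/((2*s)) = (2*s)*(1/(2*s)) = 1)
S(m) = 7*sqrt(2)*sqrt(m) (S(m) = 7*sqrt(m + m) = 7*sqrt(2*m) = 7*(sqrt(2)*sqrt(m)) = 7*sqrt(2)*sqrt(m))
sqrt(S(O(4*(-1))) - 240901) = sqrt(7*sqrt(2)*sqrt(1) - 240901) = sqrt(7*sqrt(2)*1 - 240901) = sqrt(7*sqrt(2) - 240901) = sqrt(-240901 + 7*sqrt(2))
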